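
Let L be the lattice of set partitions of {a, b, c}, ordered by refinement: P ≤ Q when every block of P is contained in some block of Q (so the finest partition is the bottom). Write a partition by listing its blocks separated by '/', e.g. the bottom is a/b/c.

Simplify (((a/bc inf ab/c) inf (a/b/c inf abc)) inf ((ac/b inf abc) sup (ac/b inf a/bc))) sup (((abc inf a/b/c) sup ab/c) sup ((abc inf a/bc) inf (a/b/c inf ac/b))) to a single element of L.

ab/c

a/bc ∧ ab/c = a/b/c
a/b/c ∧ abc = a/b/c
a/b/c ∧ a/b/c = a/b/c
ac/b ∧ abc = ac/b
ac/b ∧ a/bc = a/b/c
ac/b ∨ a/b/c = ac/b
a/b/c ∧ ac/b = a/b/c
abc ∧ a/b/c = a/b/c
a/b/c ∨ ab/c = ab/c
abc ∧ a/bc = a/bc
a/b/c ∧ ac/b = a/b/c
a/bc ∧ a/b/c = a/b/c
ab/c ∨ a/b/c = ab/c
a/b/c ∨ ab/c = ab/c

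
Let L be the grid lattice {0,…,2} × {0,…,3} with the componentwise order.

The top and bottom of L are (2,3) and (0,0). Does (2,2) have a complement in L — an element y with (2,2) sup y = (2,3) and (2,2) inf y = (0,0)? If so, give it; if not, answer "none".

For every candidate y, either (2,2) ∨ y ≠ (2,3) or (2,2) ∧ y ≠ (0,0); no complement exists.

none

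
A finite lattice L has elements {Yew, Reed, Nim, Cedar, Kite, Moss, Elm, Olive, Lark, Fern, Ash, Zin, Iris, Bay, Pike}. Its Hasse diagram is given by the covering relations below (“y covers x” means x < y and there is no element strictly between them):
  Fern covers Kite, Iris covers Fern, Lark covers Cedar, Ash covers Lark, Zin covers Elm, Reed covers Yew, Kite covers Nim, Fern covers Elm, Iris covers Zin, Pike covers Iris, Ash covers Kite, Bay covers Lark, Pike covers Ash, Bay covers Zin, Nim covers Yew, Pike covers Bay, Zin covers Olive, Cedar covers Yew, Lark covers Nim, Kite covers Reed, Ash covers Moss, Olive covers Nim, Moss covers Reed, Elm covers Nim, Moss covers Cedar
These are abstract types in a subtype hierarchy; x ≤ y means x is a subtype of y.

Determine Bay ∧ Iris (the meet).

Zin

Common lower bounds of {Bay, Iris}: Elm, Nim, Olive, Yew, Zin.
The greatest among these is Zin.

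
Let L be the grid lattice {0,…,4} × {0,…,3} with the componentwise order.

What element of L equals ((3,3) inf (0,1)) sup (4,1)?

(3,3) ∧ (0,1) = (0,1)
(0,1) ∨ (4,1) = (4,1)

(4,1)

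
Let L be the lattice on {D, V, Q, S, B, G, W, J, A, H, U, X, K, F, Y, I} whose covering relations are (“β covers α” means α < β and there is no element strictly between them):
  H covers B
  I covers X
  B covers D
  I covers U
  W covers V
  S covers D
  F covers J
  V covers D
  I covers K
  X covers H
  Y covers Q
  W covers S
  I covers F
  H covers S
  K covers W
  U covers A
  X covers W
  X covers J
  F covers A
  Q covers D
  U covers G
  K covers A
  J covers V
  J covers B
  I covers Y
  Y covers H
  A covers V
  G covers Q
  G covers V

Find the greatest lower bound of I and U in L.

Common lower bounds of {I, U}: A, D, G, Q, U, V.
The greatest among these is U.

U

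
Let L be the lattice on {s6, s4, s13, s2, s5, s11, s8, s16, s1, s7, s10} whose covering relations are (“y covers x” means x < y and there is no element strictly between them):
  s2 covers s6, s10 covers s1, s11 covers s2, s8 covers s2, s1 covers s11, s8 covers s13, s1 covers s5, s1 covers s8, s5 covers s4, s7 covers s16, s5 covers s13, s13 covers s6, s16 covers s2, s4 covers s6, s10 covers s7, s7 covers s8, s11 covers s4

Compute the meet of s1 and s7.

s8

Common lower bounds of {s1, s7}: s13, s2, s6, s8.
The greatest among these is s8.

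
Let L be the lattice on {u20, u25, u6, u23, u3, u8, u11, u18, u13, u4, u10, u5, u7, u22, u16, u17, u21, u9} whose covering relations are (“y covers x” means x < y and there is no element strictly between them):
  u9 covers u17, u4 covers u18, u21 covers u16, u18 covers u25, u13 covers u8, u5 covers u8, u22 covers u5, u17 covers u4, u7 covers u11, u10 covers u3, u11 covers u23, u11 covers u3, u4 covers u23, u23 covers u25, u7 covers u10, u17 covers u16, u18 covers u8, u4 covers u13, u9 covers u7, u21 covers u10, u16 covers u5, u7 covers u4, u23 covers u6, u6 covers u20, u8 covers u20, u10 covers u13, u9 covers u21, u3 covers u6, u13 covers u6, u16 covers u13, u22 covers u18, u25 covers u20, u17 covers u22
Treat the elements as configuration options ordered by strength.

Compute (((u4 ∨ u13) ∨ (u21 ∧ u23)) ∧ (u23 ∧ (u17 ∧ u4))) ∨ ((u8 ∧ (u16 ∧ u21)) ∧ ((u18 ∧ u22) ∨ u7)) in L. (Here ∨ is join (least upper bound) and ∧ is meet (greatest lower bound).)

u4

u4 ∨ u13 = u4
u21 ∧ u23 = u6
u4 ∨ u6 = u4
u17 ∧ u4 = u4
u23 ∧ u4 = u23
u4 ∧ u23 = u23
u16 ∧ u21 = u16
u8 ∧ u16 = u8
u18 ∧ u22 = u18
u18 ∨ u7 = u7
u8 ∧ u7 = u8
u23 ∨ u8 = u4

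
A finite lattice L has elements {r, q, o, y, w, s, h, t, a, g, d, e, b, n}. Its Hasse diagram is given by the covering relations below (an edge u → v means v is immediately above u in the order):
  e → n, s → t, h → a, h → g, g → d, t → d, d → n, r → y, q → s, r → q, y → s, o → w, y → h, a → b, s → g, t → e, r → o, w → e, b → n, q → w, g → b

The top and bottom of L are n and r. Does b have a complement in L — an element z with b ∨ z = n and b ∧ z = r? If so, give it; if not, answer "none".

o

Need z with b ∨ z = n and b ∧ z = r.
Checking each element gives: o.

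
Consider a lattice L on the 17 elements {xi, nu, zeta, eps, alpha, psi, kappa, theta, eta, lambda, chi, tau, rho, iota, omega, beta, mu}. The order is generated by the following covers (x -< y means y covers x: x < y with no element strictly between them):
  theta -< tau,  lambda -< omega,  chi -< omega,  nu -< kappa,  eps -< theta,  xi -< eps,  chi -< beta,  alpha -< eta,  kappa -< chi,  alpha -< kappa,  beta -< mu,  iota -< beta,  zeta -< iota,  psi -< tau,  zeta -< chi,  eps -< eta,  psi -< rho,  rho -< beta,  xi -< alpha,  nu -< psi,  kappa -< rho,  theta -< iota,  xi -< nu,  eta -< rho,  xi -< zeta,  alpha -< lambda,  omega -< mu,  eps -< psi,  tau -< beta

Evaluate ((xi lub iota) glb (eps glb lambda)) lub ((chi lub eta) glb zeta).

xi ∨ iota = iota
eps ∧ lambda = xi
iota ∧ xi = xi
chi ∨ eta = beta
beta ∧ zeta = zeta
xi ∨ zeta = zeta

zeta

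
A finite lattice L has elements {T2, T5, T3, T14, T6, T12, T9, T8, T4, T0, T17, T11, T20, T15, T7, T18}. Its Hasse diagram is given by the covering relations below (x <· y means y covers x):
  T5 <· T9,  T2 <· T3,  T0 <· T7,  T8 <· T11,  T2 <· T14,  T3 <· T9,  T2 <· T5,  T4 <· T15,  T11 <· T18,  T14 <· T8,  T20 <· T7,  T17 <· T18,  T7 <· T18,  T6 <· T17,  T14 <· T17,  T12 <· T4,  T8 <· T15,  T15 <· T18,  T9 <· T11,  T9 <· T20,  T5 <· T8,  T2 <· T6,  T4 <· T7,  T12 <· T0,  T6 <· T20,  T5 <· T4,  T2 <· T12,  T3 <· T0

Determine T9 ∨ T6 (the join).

Common upper bounds of {T9, T6}: T18, T20, T7.
The least among these is T20.

T20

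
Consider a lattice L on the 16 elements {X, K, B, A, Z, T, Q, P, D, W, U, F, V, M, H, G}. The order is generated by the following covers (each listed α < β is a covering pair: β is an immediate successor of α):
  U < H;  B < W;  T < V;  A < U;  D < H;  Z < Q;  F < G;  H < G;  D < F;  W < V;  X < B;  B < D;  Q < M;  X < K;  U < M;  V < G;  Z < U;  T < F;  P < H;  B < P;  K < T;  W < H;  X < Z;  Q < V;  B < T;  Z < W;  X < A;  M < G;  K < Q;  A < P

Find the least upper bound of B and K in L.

T

Common upper bounds of {B, K}: F, G, T, V.
The least among these is T.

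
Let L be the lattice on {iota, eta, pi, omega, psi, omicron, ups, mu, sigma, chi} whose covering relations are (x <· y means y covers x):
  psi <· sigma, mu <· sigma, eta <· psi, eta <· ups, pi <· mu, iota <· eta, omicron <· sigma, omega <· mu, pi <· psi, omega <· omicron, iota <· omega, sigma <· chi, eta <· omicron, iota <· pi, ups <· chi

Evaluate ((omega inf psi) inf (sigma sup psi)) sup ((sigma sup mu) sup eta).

omega ∧ psi = iota
sigma ∨ psi = sigma
iota ∧ sigma = iota
sigma ∨ mu = sigma
sigma ∨ eta = sigma
iota ∨ sigma = sigma

sigma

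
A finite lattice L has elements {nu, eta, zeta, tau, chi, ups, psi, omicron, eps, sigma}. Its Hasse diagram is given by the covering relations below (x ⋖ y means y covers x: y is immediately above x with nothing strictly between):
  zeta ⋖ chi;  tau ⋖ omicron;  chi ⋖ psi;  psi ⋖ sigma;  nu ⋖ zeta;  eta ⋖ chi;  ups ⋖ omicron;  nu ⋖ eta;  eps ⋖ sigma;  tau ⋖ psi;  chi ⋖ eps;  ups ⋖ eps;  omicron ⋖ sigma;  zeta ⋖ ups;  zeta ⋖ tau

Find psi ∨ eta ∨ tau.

Common upper bounds of {psi, eta, tau}: psi, sigma.
The least among these is psi.

psi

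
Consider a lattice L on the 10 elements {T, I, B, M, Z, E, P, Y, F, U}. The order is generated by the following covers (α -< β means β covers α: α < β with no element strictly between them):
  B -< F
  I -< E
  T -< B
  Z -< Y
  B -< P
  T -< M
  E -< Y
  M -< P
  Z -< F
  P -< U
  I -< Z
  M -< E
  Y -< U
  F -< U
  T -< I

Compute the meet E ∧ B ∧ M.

T

Common lower bounds of {E, B, M}: T.
The greatest among these is T.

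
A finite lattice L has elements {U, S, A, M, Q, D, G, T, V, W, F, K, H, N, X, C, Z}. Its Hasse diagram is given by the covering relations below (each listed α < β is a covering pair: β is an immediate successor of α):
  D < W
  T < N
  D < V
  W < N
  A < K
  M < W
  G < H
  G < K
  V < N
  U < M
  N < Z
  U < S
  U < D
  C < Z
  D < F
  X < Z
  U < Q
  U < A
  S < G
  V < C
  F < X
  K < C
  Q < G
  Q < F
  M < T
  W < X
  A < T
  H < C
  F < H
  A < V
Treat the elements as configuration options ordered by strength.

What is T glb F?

U

Common lower bounds of {T, F}: U.
The greatest among these is U.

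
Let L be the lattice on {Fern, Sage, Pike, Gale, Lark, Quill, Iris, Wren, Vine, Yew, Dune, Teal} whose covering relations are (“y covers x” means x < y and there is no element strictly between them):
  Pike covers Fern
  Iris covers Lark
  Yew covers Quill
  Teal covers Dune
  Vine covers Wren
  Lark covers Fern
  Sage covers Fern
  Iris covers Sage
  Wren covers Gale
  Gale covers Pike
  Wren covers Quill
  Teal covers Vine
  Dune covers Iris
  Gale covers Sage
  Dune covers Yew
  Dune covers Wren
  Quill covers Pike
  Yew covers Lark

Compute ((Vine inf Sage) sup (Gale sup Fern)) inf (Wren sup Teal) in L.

Vine ∧ Sage = Sage
Gale ∨ Fern = Gale
Sage ∨ Gale = Gale
Wren ∨ Teal = Teal
Gale ∧ Teal = Gale

Gale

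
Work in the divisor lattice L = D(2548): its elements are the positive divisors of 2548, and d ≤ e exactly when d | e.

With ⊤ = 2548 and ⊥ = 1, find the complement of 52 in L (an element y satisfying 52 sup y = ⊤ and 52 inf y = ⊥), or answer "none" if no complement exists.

49

Need y with 52 ∨ y = 2548 and 52 ∧ y = 1.
Checking each element gives: 49.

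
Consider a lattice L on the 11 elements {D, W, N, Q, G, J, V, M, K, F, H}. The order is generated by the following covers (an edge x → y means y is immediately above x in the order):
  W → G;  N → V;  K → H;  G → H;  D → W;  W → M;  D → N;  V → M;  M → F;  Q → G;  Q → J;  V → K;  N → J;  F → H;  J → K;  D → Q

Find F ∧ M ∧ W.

Common lower bounds of {F, M, W}: D, W.
The greatest among these is W.

W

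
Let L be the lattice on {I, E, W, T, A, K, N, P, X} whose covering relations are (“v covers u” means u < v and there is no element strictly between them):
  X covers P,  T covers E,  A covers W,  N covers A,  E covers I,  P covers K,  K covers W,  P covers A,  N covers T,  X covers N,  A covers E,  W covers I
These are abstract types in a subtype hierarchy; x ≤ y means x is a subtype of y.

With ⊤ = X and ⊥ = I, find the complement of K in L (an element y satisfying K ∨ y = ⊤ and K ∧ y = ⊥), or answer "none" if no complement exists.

Need y with K ∨ y = X and K ∧ y = I.
Checking each element gives: T.

T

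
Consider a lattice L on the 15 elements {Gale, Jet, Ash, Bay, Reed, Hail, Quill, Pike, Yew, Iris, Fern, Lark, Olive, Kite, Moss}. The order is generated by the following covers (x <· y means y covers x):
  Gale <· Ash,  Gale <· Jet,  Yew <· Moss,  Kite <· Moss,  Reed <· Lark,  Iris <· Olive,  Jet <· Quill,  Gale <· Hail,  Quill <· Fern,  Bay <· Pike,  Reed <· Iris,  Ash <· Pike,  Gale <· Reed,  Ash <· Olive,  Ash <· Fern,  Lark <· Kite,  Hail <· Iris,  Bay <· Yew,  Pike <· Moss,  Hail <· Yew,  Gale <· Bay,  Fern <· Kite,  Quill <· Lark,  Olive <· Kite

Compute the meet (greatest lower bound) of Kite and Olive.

Common lower bounds of {Kite, Olive}: Ash, Gale, Hail, Iris, Olive, Reed.
The greatest among these is Olive.

Olive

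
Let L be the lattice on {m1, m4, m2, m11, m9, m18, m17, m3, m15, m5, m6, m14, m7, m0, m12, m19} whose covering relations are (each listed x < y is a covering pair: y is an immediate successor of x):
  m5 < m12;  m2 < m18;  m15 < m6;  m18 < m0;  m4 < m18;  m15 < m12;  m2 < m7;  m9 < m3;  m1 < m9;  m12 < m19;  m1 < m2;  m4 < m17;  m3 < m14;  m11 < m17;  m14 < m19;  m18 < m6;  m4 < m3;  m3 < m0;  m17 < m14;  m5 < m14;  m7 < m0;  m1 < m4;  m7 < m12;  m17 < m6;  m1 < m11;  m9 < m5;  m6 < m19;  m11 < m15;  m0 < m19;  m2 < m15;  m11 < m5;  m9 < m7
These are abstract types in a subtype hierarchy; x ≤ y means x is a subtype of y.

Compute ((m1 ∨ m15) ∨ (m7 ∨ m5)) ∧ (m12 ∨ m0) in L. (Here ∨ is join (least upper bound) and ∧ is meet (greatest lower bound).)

m12

m1 ∨ m15 = m15
m7 ∨ m5 = m12
m15 ∨ m12 = m12
m12 ∨ m0 = m19
m12 ∧ m19 = m12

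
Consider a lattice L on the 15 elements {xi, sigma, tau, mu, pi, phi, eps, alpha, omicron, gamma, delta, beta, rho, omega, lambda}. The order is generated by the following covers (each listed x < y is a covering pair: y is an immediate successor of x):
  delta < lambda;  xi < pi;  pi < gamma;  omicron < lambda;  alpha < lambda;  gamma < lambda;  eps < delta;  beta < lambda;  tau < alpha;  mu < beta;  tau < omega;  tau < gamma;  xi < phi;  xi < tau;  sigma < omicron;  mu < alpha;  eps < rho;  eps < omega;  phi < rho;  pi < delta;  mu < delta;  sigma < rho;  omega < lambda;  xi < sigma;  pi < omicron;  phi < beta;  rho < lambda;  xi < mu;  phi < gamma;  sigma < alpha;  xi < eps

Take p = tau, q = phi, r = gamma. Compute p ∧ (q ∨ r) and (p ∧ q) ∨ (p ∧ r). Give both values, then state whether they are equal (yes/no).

tau; tau; yes

q ∨ r = gamma, so p ∧ (q ∨ r) = tau ∧ gamma = tau.
p ∧ q = xi and p ∧ r = tau, so (p ∧ q) ∨ (p ∧ r) = xi ∨ tau = tau.
Equal: yes.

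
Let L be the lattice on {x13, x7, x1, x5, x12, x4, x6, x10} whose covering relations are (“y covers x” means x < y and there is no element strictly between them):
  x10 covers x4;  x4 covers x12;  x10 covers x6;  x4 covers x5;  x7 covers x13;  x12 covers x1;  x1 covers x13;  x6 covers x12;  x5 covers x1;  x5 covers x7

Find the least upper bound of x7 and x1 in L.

Common upper bounds of {x7, x1}: x10, x4, x5.
The least among these is x5.

x5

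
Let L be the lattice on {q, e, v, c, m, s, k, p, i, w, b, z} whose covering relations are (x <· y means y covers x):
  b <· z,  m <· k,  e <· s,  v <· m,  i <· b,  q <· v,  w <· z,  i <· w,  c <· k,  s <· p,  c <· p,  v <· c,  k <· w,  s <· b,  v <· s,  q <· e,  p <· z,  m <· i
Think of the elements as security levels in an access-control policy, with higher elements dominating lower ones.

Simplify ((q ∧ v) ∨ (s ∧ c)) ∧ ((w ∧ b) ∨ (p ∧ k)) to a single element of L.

q ∧ v = q
s ∧ c = v
q ∨ v = v
w ∧ b = i
p ∧ k = c
i ∨ c = w
v ∧ w = v

v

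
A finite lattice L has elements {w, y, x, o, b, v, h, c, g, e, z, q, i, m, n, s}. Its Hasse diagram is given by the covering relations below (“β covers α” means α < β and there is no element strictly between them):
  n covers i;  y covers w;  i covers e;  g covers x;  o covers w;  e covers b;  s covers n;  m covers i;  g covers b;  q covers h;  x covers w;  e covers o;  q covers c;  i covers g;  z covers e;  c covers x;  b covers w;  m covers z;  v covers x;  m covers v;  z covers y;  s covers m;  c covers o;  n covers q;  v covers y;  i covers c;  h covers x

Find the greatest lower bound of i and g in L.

g

Common lower bounds of {i, g}: b, g, w, x.
The greatest among these is g.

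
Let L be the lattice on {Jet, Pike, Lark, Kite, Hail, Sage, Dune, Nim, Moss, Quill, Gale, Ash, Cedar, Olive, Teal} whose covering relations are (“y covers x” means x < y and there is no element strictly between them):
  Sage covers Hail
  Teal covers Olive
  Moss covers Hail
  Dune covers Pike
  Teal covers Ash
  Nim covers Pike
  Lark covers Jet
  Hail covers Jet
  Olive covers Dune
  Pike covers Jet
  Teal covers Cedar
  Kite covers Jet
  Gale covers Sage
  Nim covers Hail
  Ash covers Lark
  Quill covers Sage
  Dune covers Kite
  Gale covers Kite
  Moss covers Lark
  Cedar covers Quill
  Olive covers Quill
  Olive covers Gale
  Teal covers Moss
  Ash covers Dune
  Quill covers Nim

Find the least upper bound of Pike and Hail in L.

Nim

Common upper bounds of {Pike, Hail}: Cedar, Nim, Olive, Quill, Teal.
The least among these is Nim.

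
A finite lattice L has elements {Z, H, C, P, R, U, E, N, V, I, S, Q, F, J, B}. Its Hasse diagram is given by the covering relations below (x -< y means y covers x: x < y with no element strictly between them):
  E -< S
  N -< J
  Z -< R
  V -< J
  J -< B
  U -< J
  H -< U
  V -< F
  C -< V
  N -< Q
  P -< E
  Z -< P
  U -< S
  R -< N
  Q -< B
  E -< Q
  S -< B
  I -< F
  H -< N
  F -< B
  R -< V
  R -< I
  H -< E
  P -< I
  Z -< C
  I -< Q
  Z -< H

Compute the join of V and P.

Common upper bounds of {V, P}: B, F.
The least among these is F.

F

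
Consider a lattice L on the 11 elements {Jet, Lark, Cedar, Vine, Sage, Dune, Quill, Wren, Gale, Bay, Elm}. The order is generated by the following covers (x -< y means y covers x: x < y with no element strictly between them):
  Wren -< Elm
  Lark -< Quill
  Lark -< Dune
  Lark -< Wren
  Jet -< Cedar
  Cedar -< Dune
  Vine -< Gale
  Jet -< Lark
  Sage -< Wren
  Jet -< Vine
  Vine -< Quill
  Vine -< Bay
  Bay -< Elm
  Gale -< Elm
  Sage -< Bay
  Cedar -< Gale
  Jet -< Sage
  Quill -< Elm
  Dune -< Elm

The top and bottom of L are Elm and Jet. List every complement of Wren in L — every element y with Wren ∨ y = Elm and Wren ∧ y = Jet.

Need y with Wren ∨ y = Elm and Wren ∧ y = Jet.
Checking each element gives: Cedar, Gale, Vine.

Cedar, Gale, Vine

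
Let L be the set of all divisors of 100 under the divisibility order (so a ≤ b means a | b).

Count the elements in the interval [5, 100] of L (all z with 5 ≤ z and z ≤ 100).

The interval [5, 100] = {10, 100, 20, 25, 5, 50}, which has 6 elements.

6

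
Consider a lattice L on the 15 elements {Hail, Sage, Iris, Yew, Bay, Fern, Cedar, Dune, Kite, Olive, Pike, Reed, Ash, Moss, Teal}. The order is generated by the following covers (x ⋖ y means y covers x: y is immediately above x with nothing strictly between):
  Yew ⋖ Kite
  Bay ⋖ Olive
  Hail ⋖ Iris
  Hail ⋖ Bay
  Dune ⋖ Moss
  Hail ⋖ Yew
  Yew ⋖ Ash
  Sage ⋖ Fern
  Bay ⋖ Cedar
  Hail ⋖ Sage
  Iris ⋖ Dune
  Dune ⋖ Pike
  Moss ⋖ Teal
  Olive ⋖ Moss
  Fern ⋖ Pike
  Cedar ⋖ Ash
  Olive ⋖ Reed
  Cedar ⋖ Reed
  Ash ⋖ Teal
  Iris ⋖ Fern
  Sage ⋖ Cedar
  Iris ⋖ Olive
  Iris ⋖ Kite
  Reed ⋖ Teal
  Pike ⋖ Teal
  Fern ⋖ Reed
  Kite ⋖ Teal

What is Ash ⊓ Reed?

Common lower bounds of {Ash, Reed}: Bay, Cedar, Hail, Sage.
The greatest among these is Cedar.

Cedar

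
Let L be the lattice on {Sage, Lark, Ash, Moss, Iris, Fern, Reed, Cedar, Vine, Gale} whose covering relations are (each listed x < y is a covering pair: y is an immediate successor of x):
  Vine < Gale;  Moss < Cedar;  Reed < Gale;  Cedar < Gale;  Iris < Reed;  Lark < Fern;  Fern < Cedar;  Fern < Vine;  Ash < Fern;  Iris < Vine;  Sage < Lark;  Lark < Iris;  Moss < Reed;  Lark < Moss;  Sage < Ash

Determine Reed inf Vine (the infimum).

Common lower bounds of {Reed, Vine}: Iris, Lark, Sage.
The greatest among these is Iris.

Iris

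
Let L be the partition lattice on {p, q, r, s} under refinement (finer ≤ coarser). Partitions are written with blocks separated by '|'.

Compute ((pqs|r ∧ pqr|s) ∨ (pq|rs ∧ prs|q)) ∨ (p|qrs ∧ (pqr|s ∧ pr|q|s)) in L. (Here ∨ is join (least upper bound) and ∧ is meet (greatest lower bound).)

pq|rs

pqs|r ∧ pqr|s = pq|r|s
pq|rs ∧ prs|q = p|q|rs
pq|r|s ∨ p|q|rs = pq|rs
pqr|s ∧ pr|q|s = pr|q|s
p|qrs ∧ pr|q|s = p|q|r|s
pq|rs ∨ p|q|r|s = pq|rs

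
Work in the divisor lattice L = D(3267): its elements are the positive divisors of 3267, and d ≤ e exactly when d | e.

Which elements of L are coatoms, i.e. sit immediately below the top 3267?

1089, 297

The coatoms are exactly the elements covered by 3267: 1089, 297.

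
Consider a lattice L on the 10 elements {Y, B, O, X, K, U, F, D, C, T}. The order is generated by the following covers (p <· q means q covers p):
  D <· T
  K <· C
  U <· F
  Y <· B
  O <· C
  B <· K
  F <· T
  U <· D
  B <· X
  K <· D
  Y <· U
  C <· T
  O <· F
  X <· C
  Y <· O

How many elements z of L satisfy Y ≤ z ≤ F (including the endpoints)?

4

The interval [Y, F] = {F, O, U, Y}, which has 4 elements.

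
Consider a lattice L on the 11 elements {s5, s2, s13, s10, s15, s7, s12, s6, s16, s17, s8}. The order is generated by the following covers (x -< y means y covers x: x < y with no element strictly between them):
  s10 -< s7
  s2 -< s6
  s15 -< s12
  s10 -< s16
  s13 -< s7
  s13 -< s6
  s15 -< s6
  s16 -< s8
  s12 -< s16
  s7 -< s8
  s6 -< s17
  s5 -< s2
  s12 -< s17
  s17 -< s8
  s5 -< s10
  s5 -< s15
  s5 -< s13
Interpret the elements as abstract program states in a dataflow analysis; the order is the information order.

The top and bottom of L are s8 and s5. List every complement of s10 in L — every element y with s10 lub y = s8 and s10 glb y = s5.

s17, s2, s6

Need y with s10 ∨ y = s8 and s10 ∧ y = s5.
Checking each element gives: s17, s2, s6.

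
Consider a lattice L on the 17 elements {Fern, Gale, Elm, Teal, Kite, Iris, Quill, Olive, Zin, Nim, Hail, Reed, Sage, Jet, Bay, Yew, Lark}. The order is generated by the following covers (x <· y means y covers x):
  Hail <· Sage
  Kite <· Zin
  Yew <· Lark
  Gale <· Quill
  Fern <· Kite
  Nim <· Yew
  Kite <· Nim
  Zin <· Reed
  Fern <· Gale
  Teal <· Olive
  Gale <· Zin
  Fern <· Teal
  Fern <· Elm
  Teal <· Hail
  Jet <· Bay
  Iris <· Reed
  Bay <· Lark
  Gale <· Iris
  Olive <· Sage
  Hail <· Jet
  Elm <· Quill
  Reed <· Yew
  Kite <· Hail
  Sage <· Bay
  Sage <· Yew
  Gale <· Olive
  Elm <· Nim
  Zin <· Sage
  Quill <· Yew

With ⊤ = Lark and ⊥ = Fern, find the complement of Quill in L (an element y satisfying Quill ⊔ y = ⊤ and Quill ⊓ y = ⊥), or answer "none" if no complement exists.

Need y with Quill ∨ y = Lark and Quill ∧ y = Fern.
Checking each element gives: Jet.

Jet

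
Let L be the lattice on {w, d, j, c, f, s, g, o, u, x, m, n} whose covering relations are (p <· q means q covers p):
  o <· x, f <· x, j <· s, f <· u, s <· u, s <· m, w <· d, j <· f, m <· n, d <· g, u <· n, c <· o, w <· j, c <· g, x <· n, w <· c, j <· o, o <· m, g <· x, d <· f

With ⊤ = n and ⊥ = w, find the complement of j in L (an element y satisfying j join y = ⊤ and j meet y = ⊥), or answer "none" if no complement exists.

For every candidate y, either j ∨ y ≠ n or j ∧ y ≠ w; no complement exists.

none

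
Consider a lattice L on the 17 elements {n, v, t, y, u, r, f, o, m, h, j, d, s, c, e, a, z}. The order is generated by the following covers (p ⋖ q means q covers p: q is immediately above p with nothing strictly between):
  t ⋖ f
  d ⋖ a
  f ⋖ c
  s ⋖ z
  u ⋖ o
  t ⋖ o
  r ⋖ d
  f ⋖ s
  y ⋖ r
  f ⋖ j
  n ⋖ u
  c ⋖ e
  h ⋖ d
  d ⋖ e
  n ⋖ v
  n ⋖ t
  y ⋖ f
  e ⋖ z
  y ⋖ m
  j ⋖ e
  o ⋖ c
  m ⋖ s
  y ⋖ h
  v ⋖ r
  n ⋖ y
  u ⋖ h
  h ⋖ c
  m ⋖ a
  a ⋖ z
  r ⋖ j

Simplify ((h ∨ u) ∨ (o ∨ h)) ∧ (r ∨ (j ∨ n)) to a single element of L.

f

h ∨ u = h
o ∨ h = c
h ∨ c = c
j ∨ n = j
r ∨ j = j
c ∧ j = f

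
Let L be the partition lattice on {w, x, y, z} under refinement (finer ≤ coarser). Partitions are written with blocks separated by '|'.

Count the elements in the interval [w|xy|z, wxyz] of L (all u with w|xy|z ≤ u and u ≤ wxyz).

The interval [w|xy|z, wxyz] = {wxyz, wxy|z, wz|xy, w|xyz, w|xy|z}, which has 5 elements.

5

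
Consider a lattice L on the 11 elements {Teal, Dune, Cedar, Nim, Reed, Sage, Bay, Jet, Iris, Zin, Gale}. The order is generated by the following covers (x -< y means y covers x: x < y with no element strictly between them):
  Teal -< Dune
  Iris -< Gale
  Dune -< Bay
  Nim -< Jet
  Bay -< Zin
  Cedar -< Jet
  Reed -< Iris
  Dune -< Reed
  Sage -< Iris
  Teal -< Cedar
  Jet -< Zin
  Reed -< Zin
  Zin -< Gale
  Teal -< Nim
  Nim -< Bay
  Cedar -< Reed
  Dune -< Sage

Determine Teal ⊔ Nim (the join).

Common upper bounds of {Teal, Nim}: Bay, Gale, Jet, Nim, Zin.
The least among these is Nim.

Nim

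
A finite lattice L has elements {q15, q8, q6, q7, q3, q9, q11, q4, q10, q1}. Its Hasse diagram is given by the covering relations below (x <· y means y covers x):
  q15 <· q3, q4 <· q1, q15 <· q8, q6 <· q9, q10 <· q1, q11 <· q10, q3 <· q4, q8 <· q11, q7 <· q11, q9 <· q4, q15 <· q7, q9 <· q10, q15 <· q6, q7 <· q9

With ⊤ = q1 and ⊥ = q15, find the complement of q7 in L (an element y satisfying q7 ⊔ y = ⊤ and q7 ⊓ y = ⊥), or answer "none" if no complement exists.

none

For every candidate y, either q7 ∨ y ≠ q1 or q7 ∧ y ≠ q15; no complement exists.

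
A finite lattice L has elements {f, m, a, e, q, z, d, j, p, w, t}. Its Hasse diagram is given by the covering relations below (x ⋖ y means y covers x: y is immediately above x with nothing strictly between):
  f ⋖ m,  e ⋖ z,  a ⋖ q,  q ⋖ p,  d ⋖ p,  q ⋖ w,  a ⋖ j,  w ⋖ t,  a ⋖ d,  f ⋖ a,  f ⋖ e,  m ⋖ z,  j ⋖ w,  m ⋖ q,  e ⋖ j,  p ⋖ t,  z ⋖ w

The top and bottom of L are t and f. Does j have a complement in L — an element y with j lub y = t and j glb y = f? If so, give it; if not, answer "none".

For every candidate y, either j ∨ y ≠ t or j ∧ y ≠ f; no complement exists.

none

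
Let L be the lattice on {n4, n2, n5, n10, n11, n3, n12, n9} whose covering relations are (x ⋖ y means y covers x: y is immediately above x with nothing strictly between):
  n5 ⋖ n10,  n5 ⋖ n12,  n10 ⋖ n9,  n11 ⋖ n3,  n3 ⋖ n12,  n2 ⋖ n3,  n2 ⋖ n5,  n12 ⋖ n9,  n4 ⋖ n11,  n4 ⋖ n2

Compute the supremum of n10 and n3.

Common upper bounds of {n10, n3}: n9.
The least among these is n9.

n9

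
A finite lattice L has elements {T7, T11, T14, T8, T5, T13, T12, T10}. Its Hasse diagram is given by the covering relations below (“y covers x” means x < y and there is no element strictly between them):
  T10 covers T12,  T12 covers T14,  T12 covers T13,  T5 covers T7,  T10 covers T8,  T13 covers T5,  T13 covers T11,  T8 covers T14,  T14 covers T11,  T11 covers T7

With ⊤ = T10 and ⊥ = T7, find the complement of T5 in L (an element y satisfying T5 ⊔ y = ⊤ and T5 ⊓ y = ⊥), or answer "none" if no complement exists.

T8

Need y with T5 ∨ y = T10 and T5 ∧ y = T7.
Checking each element gives: T8.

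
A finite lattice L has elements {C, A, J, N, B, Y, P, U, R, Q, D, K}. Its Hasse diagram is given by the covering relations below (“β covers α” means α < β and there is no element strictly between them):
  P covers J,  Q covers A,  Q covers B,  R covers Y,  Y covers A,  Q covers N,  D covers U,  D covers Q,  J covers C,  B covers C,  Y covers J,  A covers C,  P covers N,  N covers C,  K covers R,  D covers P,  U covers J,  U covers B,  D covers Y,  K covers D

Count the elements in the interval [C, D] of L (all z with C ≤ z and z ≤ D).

The interval [C, D] = {A, B, C, D, J, N, P, Q, U, Y}, which has 10 elements.

10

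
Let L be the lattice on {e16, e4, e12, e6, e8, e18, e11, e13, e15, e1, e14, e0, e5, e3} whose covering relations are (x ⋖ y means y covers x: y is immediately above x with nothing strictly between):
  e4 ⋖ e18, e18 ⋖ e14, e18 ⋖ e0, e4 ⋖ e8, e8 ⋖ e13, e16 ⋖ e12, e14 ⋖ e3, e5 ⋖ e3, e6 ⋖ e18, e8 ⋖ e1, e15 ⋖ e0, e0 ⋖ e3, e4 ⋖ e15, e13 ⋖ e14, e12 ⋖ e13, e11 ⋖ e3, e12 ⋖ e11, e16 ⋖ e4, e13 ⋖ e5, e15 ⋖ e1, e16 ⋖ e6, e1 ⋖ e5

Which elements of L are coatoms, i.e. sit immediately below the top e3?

e0, e11, e14, e5

The coatoms are exactly the elements covered by e3: e0, e11, e14, e5.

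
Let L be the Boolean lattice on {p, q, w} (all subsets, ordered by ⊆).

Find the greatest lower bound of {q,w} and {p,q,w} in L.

Under ⊆, meet is intersection: {q,w} ∩ {p,q,w} = {q,w}.

{q,w}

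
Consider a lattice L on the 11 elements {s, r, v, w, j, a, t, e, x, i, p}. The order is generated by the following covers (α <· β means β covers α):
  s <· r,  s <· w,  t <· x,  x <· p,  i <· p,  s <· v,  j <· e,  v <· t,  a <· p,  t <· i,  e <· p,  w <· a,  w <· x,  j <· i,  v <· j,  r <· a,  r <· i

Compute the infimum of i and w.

Common lower bounds of {i, w}: s.
The greatest among these is s.

s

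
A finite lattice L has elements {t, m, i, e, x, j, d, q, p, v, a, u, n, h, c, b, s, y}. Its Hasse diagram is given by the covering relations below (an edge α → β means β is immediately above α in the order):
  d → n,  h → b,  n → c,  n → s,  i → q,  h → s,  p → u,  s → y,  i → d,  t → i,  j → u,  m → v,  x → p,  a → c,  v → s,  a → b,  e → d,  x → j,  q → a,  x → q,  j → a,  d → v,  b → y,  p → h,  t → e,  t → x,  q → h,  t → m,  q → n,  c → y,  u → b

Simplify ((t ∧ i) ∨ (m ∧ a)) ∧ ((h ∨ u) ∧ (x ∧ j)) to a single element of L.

t ∧ i = t
m ∧ a = t
t ∨ t = t
h ∨ u = b
x ∧ j = x
b ∧ x = x
t ∧ x = t

t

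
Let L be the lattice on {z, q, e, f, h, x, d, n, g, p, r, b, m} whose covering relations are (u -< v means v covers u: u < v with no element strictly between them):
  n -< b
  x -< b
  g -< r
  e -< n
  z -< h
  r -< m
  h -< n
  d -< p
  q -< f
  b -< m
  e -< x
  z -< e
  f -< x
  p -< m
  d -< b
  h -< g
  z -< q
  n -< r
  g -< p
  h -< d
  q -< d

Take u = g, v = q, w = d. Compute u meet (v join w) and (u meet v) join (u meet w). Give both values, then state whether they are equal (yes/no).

h; h; yes

v join w = d, so u meet (v join w) = g meet d = h.
u meet v = z and u meet w = h, so (u meet v) join (u meet w) = z join h = h.
Equal: yes.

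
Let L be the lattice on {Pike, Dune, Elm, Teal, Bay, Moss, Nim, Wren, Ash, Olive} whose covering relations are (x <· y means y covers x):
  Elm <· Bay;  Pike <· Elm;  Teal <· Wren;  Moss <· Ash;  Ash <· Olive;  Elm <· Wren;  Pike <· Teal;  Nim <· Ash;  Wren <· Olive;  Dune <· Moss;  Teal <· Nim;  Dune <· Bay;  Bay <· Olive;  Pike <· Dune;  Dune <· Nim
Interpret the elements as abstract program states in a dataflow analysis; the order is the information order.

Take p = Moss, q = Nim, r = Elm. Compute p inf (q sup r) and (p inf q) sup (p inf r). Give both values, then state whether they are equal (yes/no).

Moss; Dune; no

q sup r = Olive, so p inf (q sup r) = Moss inf Olive = Moss.
p inf q = Dune and p inf r = Pike, so (p inf q) sup (p inf r) = Dune sup Pike = Dune.
Equal: no.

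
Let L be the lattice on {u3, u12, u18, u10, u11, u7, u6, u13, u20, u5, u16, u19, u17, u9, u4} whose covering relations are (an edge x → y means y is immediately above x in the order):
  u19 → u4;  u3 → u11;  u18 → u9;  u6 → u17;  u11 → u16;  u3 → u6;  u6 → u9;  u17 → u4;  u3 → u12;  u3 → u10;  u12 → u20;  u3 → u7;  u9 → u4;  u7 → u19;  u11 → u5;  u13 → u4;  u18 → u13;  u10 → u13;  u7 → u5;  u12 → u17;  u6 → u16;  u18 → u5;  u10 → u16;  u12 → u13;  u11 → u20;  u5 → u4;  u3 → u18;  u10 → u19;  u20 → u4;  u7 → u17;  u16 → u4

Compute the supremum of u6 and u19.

Common upper bounds of {u6, u19}: u4.
The least among these is u4.

u4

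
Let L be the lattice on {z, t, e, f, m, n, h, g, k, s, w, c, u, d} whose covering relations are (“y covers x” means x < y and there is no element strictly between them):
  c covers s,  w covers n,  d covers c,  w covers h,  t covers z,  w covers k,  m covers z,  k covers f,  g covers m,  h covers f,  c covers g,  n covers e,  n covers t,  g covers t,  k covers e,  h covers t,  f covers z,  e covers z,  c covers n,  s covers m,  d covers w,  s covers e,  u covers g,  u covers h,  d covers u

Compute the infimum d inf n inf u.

t

Common lower bounds of {d, n, u}: t, z.
The greatest among these is t.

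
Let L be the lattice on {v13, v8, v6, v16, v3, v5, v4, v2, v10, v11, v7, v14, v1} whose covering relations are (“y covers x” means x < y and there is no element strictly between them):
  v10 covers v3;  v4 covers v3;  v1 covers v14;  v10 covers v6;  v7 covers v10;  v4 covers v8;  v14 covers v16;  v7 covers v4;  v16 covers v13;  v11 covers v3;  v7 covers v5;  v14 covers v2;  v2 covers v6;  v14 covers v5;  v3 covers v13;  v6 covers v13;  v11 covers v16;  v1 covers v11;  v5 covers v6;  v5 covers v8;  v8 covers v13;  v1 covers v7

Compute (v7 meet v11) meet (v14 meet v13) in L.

v13

v7 ∧ v11 = v3
v14 ∧ v13 = v13
v3 ∧ v13 = v13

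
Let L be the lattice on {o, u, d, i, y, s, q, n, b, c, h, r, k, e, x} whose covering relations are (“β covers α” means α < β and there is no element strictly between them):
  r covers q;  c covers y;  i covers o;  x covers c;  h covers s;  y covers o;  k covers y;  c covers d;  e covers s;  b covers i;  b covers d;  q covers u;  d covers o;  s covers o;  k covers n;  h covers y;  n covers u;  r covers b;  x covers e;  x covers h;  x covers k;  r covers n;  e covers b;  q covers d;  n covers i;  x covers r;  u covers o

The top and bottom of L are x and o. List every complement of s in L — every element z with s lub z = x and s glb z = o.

Need z with s ∨ z = x and s ∧ z = o.
Checking each element gives: c, k, n, q, r, u.

c, k, n, q, r, u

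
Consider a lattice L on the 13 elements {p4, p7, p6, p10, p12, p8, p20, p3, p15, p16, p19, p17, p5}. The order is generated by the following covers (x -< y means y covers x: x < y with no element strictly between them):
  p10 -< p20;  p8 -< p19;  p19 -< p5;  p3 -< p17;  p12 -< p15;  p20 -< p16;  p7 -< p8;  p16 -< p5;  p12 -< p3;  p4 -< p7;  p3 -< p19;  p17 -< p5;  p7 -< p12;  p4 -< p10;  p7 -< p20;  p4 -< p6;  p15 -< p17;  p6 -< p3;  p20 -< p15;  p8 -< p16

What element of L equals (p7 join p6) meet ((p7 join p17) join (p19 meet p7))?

p3

p7 ∨ p6 = p3
p7 ∨ p17 = p17
p19 ∧ p7 = p7
p17 ∨ p7 = p17
p3 ∧ p17 = p3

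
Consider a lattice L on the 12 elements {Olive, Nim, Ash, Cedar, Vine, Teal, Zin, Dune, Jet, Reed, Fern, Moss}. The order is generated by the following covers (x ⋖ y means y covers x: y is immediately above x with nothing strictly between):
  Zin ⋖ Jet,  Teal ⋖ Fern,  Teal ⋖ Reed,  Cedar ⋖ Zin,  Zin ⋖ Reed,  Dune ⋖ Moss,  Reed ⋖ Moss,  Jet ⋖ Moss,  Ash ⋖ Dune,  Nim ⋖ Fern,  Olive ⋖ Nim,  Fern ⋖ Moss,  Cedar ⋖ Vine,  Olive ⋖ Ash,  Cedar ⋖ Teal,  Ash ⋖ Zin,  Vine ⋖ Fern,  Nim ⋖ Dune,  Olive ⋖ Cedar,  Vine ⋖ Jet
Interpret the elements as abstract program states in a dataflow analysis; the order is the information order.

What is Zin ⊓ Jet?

Zin

Common lower bounds of {Zin, Jet}: Ash, Cedar, Olive, Zin.
The greatest among these is Zin.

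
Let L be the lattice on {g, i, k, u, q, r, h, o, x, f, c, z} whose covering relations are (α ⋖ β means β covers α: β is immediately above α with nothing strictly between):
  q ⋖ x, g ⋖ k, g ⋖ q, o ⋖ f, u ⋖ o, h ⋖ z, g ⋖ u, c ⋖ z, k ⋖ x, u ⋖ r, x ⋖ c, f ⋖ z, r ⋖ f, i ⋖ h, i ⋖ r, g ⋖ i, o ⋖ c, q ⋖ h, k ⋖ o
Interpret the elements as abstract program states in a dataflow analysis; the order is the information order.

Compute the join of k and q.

Common upper bounds of {k, q}: c, x, z.
The least among these is x.

x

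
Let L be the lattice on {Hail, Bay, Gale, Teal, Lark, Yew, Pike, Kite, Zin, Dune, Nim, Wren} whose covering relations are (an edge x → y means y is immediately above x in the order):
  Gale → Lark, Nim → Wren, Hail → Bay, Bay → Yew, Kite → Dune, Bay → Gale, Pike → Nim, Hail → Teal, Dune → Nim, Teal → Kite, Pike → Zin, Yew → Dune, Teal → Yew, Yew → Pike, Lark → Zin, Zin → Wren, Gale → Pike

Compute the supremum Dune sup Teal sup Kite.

Dune

Common upper bounds of {Dune, Teal, Kite}: Dune, Nim, Wren.
The least among these is Dune.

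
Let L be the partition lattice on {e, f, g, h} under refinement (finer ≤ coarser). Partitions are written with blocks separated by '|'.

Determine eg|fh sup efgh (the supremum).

The join of eg|fh and efgh merges any blocks that overlap across the partitions, giving efgh.

efgh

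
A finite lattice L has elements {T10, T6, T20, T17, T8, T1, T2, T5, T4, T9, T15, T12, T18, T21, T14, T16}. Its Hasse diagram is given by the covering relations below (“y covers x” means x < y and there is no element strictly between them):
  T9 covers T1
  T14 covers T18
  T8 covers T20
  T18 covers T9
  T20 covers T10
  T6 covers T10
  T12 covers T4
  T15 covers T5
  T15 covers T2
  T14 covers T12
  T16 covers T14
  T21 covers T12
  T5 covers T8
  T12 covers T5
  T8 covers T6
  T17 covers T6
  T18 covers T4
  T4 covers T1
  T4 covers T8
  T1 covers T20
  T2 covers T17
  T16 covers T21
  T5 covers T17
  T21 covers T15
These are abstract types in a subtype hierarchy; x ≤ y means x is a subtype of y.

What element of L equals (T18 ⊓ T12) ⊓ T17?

T6

T18 ∧ T12 = T4
T4 ∧ T17 = T6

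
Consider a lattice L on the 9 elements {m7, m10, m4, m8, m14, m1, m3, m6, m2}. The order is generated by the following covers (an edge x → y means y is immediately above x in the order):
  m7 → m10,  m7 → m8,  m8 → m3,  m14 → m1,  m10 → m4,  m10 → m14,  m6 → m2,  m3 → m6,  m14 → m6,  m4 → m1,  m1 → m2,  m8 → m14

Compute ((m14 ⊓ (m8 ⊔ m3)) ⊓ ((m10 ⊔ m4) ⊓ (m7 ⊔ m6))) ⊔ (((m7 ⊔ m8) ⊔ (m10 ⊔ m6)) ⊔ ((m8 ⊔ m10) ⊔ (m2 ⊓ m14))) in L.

m8 ∨ m3 = m3
m14 ∧ m3 = m8
m10 ∨ m4 = m4
m7 ∨ m6 = m6
m4 ∧ m6 = m10
m8 ∧ m10 = m7
m7 ∨ m8 = m8
m10 ∨ m6 = m6
m8 ∨ m6 = m6
m8 ∨ m10 = m14
m2 ∧ m14 = m14
m14 ∨ m14 = m14
m6 ∨ m14 = m6
m7 ∨ m6 = m6

m6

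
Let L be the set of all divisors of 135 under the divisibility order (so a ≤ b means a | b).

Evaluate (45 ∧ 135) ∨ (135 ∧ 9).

45

45 ∧ 135 = 45
135 ∧ 9 = 9
45 ∨ 9 = 45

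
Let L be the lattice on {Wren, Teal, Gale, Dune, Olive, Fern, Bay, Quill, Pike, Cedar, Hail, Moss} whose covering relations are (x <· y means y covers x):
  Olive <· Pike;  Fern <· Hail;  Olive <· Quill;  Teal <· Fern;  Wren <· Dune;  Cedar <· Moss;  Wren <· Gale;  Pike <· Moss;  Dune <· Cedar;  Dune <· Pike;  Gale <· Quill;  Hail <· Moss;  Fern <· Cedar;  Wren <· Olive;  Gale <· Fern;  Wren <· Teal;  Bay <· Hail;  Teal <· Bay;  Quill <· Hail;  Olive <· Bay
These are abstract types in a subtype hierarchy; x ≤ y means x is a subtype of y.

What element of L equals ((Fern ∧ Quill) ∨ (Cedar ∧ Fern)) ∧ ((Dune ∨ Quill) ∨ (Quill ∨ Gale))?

Fern ∧ Quill = Gale
Cedar ∧ Fern = Fern
Gale ∨ Fern = Fern
Dune ∨ Quill = Moss
Quill ∨ Gale = Quill
Moss ∨ Quill = Moss
Fern ∧ Moss = Fern

Fern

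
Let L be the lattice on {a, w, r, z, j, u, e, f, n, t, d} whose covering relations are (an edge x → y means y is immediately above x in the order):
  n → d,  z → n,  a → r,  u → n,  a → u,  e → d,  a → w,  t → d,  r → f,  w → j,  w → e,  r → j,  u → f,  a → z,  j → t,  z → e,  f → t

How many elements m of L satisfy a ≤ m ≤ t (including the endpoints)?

The interval [a, t] = {a, f, j, r, t, u, w}, which has 7 elements.

7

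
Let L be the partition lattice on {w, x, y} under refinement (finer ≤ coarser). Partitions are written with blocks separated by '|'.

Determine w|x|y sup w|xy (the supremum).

w|xy

The join of w|x|y and w|xy merges any blocks that overlap across the partitions, giving w|xy.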